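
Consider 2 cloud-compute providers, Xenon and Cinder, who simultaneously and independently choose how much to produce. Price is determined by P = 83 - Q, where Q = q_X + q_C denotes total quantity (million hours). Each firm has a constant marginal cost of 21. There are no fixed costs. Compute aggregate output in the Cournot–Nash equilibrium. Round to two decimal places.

41.33

A representative firm's profit is π_i = q_i(83 - Q) - 21q_i.
Setting ∂π_i/∂q_i = 0 with rivals' quantities fixed: 62 - 2q_i - q_j = 0.
With identical firms every q_j equals q_i, so q_j = q_i and 62 = 3q_i, giving q_i = 62/3.
Total output Q = 62/3 + 62/3 = 124/3.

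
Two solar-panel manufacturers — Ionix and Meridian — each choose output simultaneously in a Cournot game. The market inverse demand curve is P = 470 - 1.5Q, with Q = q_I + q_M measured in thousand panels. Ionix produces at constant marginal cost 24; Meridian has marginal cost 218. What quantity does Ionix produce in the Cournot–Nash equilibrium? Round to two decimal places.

142.22

Ionix's profit: π_I = (470 - 1.5Q)q_I - (24q_I). Setting ∂π_I/∂q_I = 0: 446 - 3q_I - (3/2)(q_M) = 0.
Meridian's profit: π_M = (470 - 1.5Q)q_M - (218q_M). Setting ∂π_M/∂q_M = 0: 252 - 3q_M - (3/2)(q_I) = 0.
So q_I = (446 - (3/2)q_M)/3 and q_M = (252 - (3/2)q_I)/3.
Solving the pair: q_I = 1280/9, q_M = 116/9.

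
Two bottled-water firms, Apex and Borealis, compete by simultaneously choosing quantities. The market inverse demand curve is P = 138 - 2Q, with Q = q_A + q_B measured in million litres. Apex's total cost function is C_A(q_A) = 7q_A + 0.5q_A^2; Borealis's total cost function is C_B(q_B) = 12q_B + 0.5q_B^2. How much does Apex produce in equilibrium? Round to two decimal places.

19.19

Apex's profit: π_A = (138 - 2Q)q_A - (7q_A + (1/2)q_A²). Setting ∂π_A/∂q_A = 0: 131 - 5q_A - 2(q_B) = 0.
Borealis's first-order condition: 126 - 5q_B - 2(q_A) = 0.
Best responses: q_A = (131 - 2q_B)/5, q_B = (126 - 2q_A)/5.
Solving the pair: q_A = 403/21, q_B = 368/21.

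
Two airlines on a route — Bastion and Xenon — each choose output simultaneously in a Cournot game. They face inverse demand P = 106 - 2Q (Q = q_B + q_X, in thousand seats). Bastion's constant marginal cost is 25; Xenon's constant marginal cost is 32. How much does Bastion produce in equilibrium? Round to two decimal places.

Bastion's profit: π_B = (106 - 2Q)q_B - (25q_B). Setting ∂π_B/∂q_B = 0: 81 - 4q_B - 2(q_X) = 0.
Xenon's profit: π_X = (106 - 2Q)q_X - (32q_X). Setting ∂π_X/∂q_X = 0: 74 - 4q_X - 2(q_B) = 0.
So q_B = (81 - 2q_X)/4 and q_X = (74 - 2q_B)/4.
Substituting one into the other gives q_B = 44/3 and q_X = 67/6.

14.67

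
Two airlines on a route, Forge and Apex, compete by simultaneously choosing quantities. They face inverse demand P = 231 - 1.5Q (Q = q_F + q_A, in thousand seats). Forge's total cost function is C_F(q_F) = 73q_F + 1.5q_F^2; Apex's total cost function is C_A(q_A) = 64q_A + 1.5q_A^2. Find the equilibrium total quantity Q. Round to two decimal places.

43.33

Forge's profit: π_F = (231 - 1.5Q)q_F - (73q_F + (3/2)q_F²). Setting ∂π_F/∂q_F = 0: 158 - 6q_F - (3/2)(q_A) = 0.
Apex's first-order condition: 167 - 6q_A - (3/2)(q_F) = 0.
Best responses: q_F = (158 - (3/2)q_A)/6, q_A = (167 - (3/2)q_F)/6.
Solving the pair: q_F = 62/3, q_A = 68/3.
Total output Q = 62/3 + 68/3 = 130/3.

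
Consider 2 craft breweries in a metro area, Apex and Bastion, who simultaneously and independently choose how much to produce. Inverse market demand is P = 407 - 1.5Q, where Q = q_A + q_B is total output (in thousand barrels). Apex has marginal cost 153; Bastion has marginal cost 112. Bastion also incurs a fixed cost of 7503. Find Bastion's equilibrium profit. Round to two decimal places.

Apex's profit: π_A = (407 - 1.5Q)q_A - (153q_A). Setting ∂π_A/∂q_A = 0: 254 - 3q_A - (3/2)(q_B) = 0.
Bastion's first-order condition: 295 - 3q_B - (3/2)(q_A) = 0.
Rearranging gives the reaction functions q_A = (254 - (3/2)q_B)/3 and q_B = (295 - (3/2)q_A)/3.
Solving the pair: q_A = 142/3, q_B = 224/3.
Price P = 407 - (3/2)·122 = 224.
Bastion's profit: (224 - 112)·(224/3) - 7503 = 859.6667.

859.67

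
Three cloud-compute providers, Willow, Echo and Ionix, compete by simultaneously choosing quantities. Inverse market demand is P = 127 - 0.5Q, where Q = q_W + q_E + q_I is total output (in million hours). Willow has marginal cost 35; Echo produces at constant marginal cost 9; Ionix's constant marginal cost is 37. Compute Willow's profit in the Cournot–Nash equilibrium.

578

Willow's profit: π_W = (127 - 0.5Q)q_W - (35q_W). Setting ∂π_W/∂q_W = 0: 92 - q_W - (1/2)(q_E + q_I) = 0.
Echo's first-order condition: 118 - q_E - (1/2)(q_W + q_I) = 0.
Ionix's profit: π_I = (127 - 0.5Q)q_I - (37q_I). Setting ∂π_I/∂q_I = 0: 90 - q_I - (1/2)(q_W + q_E) = 0.
Adding the 3 conditions: 300 − Q − Q = 0, i.e. Q = 150.
Back-substituting: q_W = (92 − 75)/(1/2) = 34, q_E = (118 − 75)/(1/2) = 86, q_I = (90 − 75)/(1/2) = 30.
Price P = 127 - (1/2)·150 = 52.
Willow's profit: (52 - 35)·34 = 578.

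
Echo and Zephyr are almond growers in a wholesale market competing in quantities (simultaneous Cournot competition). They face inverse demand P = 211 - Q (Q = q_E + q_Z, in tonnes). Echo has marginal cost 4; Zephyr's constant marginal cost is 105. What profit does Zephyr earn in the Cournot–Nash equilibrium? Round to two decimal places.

2.78

Echo's profit: π_E = (211 - Q)q_E - (4q_E). Setting ∂π_E/∂q_E = 0: 207 - 2q_E - (q_Z) = 0.
Zephyr's profit: π_Z = (211 - Q)q_Z - (105q_Z). Setting ∂π_Z/∂q_Z = 0: 106 - 2q_Z - (q_E) = 0.
Best responses: q_E = (207 - q_Z)/2, q_Z = (106 - q_E)/2.
Solving the pair: q_E = 308/3, q_Z = 5/3.
Price P = 211 - 313/3 = 320/3.
Zephyr's profit: (320/3 - 105)·(5/3) = 25/9.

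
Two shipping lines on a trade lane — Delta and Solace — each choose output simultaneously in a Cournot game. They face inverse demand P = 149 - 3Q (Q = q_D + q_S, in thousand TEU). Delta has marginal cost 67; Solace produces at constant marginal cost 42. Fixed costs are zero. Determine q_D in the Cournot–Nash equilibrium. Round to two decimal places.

Delta's profit: π_D = (149 - 3Q)q_D - (67q_D). Setting ∂π_D/∂q_D = 0: 82 - 6q_D - 3(q_S) = 0.
Solace's profit: π_S = (149 - 3Q)q_S - (42q_S). Setting ∂π_S/∂q_S = 0: 107 - 6q_S - 3(q_D) = 0.
Best responses: q_D = (82 - 3q_S)/6, q_S = (107 - 3q_D)/6.
Solving the pair: q_D = 19/3, q_S = 44/3.

6.33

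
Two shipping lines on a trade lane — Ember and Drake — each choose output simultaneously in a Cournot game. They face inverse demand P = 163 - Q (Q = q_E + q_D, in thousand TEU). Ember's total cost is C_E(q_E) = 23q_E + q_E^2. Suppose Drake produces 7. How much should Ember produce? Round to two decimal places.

33.25

With the rival's output fixed at 7, Ember's profit is π_E = (163 - 7 - q_E)q_E - (23q_E + q_E²) = (156 - q_E)q_E - (23q_E + q_E²).
∂π_E/∂q_E = 133 - 4q_E = 0, so q_E = 133/4.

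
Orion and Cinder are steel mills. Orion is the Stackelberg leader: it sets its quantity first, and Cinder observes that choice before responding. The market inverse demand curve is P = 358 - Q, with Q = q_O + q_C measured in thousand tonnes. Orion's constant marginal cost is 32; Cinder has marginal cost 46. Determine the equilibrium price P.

The follower Cinder best-responds to any q_O: π_C = (358 - Q)q_C - 46q_C.
∂π_C/∂q_C = 312 - q_O - 2q_C = 0 gives the reaction function q_C = (312 - q_O)/2.
The leader anticipates this reaction. Substituting into P = 358 - Q gives P = 202 - (1/2)q_O, so π_O = (202 - (1/2)q_O)q_O - 32q_O.
Leader FOC: 170 - q_O = 0, so q_O = 170.
Then q_C = (312 - 170)/2 = 71.
Total output Q = 241, so price P = 358 - 241 = 117.

117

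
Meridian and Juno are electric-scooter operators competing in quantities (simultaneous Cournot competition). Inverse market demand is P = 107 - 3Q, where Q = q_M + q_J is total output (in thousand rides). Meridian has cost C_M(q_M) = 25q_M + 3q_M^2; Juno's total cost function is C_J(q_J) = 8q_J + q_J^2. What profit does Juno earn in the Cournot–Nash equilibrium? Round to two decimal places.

Meridian's profit: π_M = (107 - 3Q)q_M - (25q_M + 3q_M²). Setting ∂π_M/∂q_M = 0: 82 - 12q_M - 3(q_J) = 0.
Juno's profit: π_J = (107 - 3Q)q_J - (8q_J + q_J²). Setting ∂π_J/∂q_J = 0: 99 - 8q_J - 3(q_M) = 0.
So q_M = (82 - 3q_J)/12 and q_J = (99 - 3q_M)/8.
Solving the pair: q_M = 359/87, q_J = 314/29.
Price P = 107 - 3·(1301/87) = 1802/29.
Juno's profit: (1802/29)·(314/29) - 8·(314/29) - (314/29)² = 468.9465.

468.95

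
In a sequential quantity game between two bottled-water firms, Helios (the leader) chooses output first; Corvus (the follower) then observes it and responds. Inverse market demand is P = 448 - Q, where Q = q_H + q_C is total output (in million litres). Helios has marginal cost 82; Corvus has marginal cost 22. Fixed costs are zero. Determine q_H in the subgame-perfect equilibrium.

153

Solve by backward induction. Given q_H, the follower Corvus maximises π_C = (448 - q_H - q_C)q_C - 22q_C.
∂π_C/∂q_C = 426 - q_H - 2q_C = 0 gives the reaction function q_C = (426 - q_H)/2.
The leader anticipates this reaction. Substituting into P = 448 - Q gives P = 235 - (1/2)q_H, so π_H = (235 - (1/2)q_H)q_H - 82q_H.
Leader FOC: 153 - q_H = 0, so q_H = 153.
Then q_C = (426 - 153)/2 = 273/2.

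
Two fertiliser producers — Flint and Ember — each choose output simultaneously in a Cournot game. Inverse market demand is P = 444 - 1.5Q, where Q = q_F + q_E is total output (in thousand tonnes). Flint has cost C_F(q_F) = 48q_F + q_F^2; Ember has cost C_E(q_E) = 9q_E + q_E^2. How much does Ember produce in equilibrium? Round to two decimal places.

Flint's profit: π_F = (444 - 1.5Q)q_F - (48q_F + q_F²). Setting ∂π_F/∂q_F = 0: 396 - 5q_F - (3/2)(q_E) = 0.
Ember's profit: π_E = (444 - 1.5Q)q_E - (9q_E + q_E²). Setting ∂π_E/∂q_E = 0: 435 - 5q_E - (3/2)(q_F) = 0.
Rearranging gives the reaction functions q_F = (396 - (3/2)q_E)/5 and q_E = (435 - (3/2)q_F)/5.
Solving the pair: q_F = 58.3516, q_E = 69.4945.

69.49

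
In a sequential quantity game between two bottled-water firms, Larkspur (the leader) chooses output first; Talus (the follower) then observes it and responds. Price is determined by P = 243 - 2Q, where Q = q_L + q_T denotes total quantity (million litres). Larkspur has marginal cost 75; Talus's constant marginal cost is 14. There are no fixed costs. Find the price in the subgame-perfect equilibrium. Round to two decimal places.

Solve by backward induction. Given q_L, the follower Talus maximises π_T = (243 - 2q_L - 2q_T)q_T - 14q_T.
Setting the follower's marginal profit to zero, 229 - 2q_L - 4q_T = 0, i.e. q_T = (229 - 2q_L)/4.
The leader anticipates this reaction. Substituting into P = 243 - 2Q gives P = 257/2 - q_L, so π_L = (257/2 - q_L)q_L - 75q_L.
The leader's first-order condition 107/2 - 2q_L = 0 yields q_L = 107/4.
Then q_T = (229 - 2·(107/4))/4 = 351/8.
Total output Q = 565/8, so price P = 243 - 2·(565/8) = 407/4.

101.75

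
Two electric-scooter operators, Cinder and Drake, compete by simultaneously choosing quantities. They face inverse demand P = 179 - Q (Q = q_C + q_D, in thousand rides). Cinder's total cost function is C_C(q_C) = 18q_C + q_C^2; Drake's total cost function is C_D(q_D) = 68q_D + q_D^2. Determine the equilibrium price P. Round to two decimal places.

124.60

Cinder's profit: π_C = (179 - Q)q_C - (18q_C + q_C²). Setting ∂π_C/∂q_C = 0: 161 - 4q_C - (q_D) = 0.
Drake's first-order condition: 111 - 4q_D - (q_C) = 0.
Best responses: q_C = (161 - q_D)/4, q_D = (111 - q_C)/4.
Substituting one into the other gives q_C = 533/15 and q_D = 283/15.
Total output Q = 272/5, so price P = 179 - 272/5 = 623/5.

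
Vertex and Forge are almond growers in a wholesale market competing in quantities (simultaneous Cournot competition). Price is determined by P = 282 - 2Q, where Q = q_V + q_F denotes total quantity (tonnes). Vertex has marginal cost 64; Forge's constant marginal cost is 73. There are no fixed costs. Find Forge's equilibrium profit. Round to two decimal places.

Vertex's profit: π_V = (282 - 2Q)q_V - (64q_V). Setting ∂π_V/∂q_V = 0: 218 - 4q_V - 2(q_F) = 0.
Forge's first-order condition: 209 - 4q_F - 2(q_V) = 0.
So q_V = (218 - 2q_F)/4 and q_F = (209 - 2q_V)/4.
Solving the pair: q_V = 227/6, q_F = 100/3.
Price P = 282 - 2·(427/6) = 419/3.
Forge's profit: (419/3 - 73)·(100/3) = 2222.2222.

2222.22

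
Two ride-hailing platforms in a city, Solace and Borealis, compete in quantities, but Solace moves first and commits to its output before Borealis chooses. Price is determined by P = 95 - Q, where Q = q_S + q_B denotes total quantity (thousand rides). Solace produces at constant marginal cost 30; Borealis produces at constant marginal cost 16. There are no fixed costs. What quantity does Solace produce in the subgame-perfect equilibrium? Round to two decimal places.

25.50

Solve by backward induction. Given q_S, the follower Borealis maximises π_B = (95 - q_S - q_B)q_B - 16q_B.
∂π_B/∂q_B = 79 - q_S - 2q_B = 0 gives the reaction function q_B = (79 - q_S)/2.
The leader anticipates this reaction. Substituting into P = 95 - Q gives P = 111/2 - (1/2)q_S, so π_S = (111/2 - (1/2)q_S)q_S - 30q_S.
Leader FOC: 51/2 - q_S = 0, so q_S = 51/2.
Then q_B = (79 - 51/2)/2 = 107/4.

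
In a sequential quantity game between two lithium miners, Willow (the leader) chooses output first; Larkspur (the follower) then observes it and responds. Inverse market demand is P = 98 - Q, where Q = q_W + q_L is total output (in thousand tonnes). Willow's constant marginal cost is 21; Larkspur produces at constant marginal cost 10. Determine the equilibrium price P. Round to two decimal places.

37.50

The follower Larkspur best-responds to any q_W: π_L = (98 - Q)q_L - 10q_L.
Setting the follower's marginal profit to zero, 88 - q_W - 2q_L = 0, i.e. q_L = (88 - q_W)/2.
Willow substitutes q_L(q_W) into its own profit: π_W = q_W(98 - q_W - (88 - q_W)/2) - 21q_W = (54 - (1/2)q_W)q_W - 21q_W.
Leader FOC: 33 - q_W = 0, so q_W = 33.
Then q_L = (88 - 33)/2 = 55/2.
Total output Q = 121/2, so price P = 98 - 121/2 = 75/2.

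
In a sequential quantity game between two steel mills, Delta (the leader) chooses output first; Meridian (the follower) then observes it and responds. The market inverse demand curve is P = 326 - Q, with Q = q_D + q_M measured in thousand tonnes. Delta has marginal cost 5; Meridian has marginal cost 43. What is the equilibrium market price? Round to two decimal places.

The follower Meridian best-responds to any q_D: π_M = (326 - Q)q_M - 43q_M.
Setting the follower's marginal profit to zero, 283 - q_D - 2q_M = 0, i.e. q_M = (283 - q_D)/2.
Delta substitutes q_M(q_D) into its own profit: π_D = q_D(326 - q_D - (283 - q_D)/2) - 5q_D = (369/2 - (1/2)q_D)q_D - 5q_D.
The leader's first-order condition 359/2 - q_D = 0 yields q_D = 359/2.
Then q_M = (283 - 359/2)/2 = 207/4.
Total output Q = 925/4, so price P = 326 - 925/4 = 379/4.

94.75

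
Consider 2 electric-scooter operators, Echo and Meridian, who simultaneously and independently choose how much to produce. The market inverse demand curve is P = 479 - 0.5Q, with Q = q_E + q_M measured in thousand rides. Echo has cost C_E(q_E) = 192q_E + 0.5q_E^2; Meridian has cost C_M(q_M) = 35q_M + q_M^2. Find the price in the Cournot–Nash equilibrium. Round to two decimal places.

Echo's profit: π_E = (479 - 0.5Q)q_E - (192q_E + (1/2)q_E²). Setting ∂π_E/∂q_E = 0: 287 - 2q_E - (1/2)(q_M) = 0.
Meridian's first-order condition: 444 - 3q_M - (1/2)(q_E) = 0.
Best responses: q_E = (287 - (1/2)q_M)/2, q_M = (444 - (1/2)q_E)/3.
Solving the pair: q_E = 111.1304, q_M = 129.4783.
Total output Q = 240.6087, so price P = 479 - (1/2)·240.6087 = 358.6957.

358.70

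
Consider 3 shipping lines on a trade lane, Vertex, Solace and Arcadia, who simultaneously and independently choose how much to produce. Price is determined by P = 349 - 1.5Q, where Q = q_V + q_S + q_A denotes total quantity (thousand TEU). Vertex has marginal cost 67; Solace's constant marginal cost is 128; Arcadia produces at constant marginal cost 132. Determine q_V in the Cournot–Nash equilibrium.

68

Vertex's profit: π_V = (349 - 1.5Q)q_V - (67q_V). Setting ∂π_V/∂q_V = 0: 282 - 3q_V - (3/2)(q_S + q_A) = 0.
Solace's first-order condition: 221 - 3q_S - (3/2)(q_V + q_A) = 0.
Arcadia's first-order condition: 217 - 3q_A - (3/2)(q_V + q_S) = 0.
Adding the 3 conditions: 720 − 3Q − 3Q = 0, i.e. Q = 120.
Back-substituting: q_V = (282 − 180)/(3/2) = 68, q_S = (221 − 180)/(3/2) = 82/3, q_A = (217 − 180)/(3/2) = 74/3.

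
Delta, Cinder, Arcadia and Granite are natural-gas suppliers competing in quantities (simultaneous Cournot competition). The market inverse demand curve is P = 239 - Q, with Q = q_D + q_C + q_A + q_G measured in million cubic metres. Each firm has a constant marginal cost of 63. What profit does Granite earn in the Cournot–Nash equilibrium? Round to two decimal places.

1239.04

Each firm earns π_i = (239 - Q)q_i - 63q_i.
First-order condition (treating rivals' output as given): 176 - 2q_i - Σ_{j≠i} q_j = 0.
By symmetry each firm produces the same amount; substituting Σ_{j≠i} q_j = 3q_i yields q_i = 176/5.
Price P = 239 - 704/5 = 491/5.
Granite's profit: (491/5 - 63)·(176/5) = 1239.0400.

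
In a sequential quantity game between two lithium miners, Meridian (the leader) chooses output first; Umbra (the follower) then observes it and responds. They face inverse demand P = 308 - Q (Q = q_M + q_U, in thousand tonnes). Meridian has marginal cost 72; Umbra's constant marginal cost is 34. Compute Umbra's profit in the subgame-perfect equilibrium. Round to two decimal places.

7656.25

Solve by backward induction. Given q_M, the follower Umbra maximises π_U = (308 - q_M - q_U)q_U - 34q_U.
Follower FOC: 274 - q_M - 2q_U = 0, so q_U(q_M) = (274 - q_M)/2.
The leader anticipates this reaction. Substituting into P = 308 - Q gives P = 171 - (1/2)q_M, so π_M = (171 - (1/2)q_M)q_M - 72q_M.
The leader's first-order condition 99 - q_M = 0 yields q_M = 99.
Then q_U = (274 - 99)/2 = 175/2.
Price P = 308 - 373/2 = 243/2.
Umbra's profit: (243/2 - 34)·(175/2) = 7656.2500.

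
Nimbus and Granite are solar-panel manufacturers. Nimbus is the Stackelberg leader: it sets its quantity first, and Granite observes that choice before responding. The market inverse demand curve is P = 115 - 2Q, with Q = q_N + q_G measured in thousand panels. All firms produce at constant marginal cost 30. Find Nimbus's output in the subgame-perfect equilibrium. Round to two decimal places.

21.25

The follower Granite best-responds to any q_N: π_G = (115 - 2Q)q_G - 30q_G.
Follower FOC: 85 - 2q_N - 4q_G = 0, so q_G(q_N) = (85 - 2q_N)/4.
Nimbus substitutes q_G(q_N) into its own profit: π_N = q_N(115 - 2q_N - (85 - 2q_N)/2) - 30q_N = (145/2 - q_N)q_N - 30q_N.
Maximising: ∂π_N/∂q_N = 85/2 - 2q_N = 0, giving q_N = 85/4.
Then q_G = (85 - 2·(85/4))/4 = 85/8.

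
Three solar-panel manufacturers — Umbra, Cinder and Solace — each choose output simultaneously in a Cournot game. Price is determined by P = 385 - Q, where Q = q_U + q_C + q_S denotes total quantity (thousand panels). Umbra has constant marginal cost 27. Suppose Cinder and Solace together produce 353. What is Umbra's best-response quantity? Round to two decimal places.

2.50

With rivals' combined output fixed at 353, Umbra's profit is π_U = (385 - 353 - q_U)q_U - (27q_U) = (32 - q_U)q_U - (27q_U).
∂π_U/∂q_U = 5 - 2q_U = 0, so q_U = 5/2.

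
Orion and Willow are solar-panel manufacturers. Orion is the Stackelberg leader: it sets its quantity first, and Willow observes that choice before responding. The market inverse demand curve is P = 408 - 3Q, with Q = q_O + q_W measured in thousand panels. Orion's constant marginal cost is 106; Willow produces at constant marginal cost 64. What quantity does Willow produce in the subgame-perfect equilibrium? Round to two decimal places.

35.67

Solve by backward induction. Given q_O, the follower Willow maximises π_W = (408 - 3q_O - 3q_W)q_W - 64q_W.
Follower FOC: 344 - 3q_O - 6q_W = 0, so q_W(q_O) = (344 - 3q_O)/6.
Orion substitutes q_W(q_O) into its own profit: π_O = q_O(408 - 3q_O - (344 - 3q_O)/2) - 106q_O = (236 - (3/2)q_O)q_O - 106q_O.
Maximising: ∂π_O/∂q_O = 130 - 3q_O = 0, giving q_O = 130/3.
Then q_W = (344 - 3·(130/3))/6 = 107/3.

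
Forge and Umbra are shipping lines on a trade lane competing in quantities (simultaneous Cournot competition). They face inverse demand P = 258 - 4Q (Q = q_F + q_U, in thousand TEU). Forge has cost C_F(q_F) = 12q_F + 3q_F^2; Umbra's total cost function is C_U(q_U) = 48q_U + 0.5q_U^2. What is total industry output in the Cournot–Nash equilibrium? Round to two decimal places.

30.27

Forge's profit: π_F = (258 - 4Q)q_F - (12q_F + 3q_F²). Setting ∂π_F/∂q_F = 0: 246 - 14q_F - 4(q_U) = 0.
Umbra's first-order condition: 210 - 9q_U - 4(q_F) = 0.
Best responses: q_F = (246 - 4q_U)/14, q_U = (210 - 4q_F)/9.
Substituting one into the other gives q_F = 687/55 and q_U = 978/55.
Total output Q = 687/55 + 978/55 = 333/11.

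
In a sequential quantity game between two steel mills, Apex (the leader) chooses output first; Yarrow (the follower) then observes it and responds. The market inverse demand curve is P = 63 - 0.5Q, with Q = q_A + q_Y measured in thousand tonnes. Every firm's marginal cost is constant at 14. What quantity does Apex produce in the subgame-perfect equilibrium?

49

Solve by backward induction. Given q_A, the follower Yarrow maximises π_Y = (63 - (1/2)q_A - (1/2)q_Y)q_Y - 14q_Y.
∂π_Y/∂q_Y = 49 - (1/2)q_A - q_Y = 0 gives the reaction function q_Y = (49 - (1/2)q_A).
The leader anticipates this reaction. Substituting into P = 63 - 0.5Q gives P = 77/2 - (1/4)q_A, so π_A = (77/2 - (1/4)q_A)q_A - 14q_A.
The leader's first-order condition 49/2 - (1/2)q_A = 0 yields q_A = 49.
Then q_Y = (49 - (1/2)·49) = 49/2.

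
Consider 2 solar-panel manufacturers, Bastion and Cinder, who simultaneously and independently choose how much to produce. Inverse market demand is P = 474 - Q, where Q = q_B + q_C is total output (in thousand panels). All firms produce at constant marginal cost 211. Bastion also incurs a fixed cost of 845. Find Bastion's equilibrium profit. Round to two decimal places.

6840.44

Each firm earns π_i = (474 - Q)q_i - 211q_i.
Setting ∂π_i/∂q_i = 0 with rivals' quantities fixed: 263 - 2q_i - q_j = 0.
With identical firms every q_j equals q_i, so q_j = q_i and 263 = 3q_i, giving q_i = 263/3.
Price P = 474 - 526/3 = 896/3.
Bastion's profit: (896/3 - 211)·(263/3) - 845 = 6840.4444.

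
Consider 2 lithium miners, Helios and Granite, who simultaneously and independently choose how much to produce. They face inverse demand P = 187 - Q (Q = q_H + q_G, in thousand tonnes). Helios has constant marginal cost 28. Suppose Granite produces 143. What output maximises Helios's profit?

8

With the rival's output fixed at 143, Helios's profit is π_H = (187 - 143 - q_H)q_H - (28q_H) = (44 - q_H)q_H - (28q_H).
∂π_H/∂q_H = 16 - 2q_H = 0, so q_H = 8.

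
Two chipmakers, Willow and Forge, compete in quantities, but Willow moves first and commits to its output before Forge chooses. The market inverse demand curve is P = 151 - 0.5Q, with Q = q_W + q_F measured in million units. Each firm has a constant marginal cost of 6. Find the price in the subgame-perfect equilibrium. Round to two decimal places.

The follower Forge best-responds to any q_W: π_F = (151 - 0.5Q)q_F - 6q_F.
Follower FOC: 145 - (1/2)q_W - q_F = 0, so q_F(q_W) = (145 - (1/2)q_W).
Willow substitutes q_F(q_W) into its own profit: π_W = q_W(151 - (1/2)q_W - (145 - (1/2)q_W)/2) - 6q_W = (157/2 - (1/4)q_W)q_W - 6q_W.
The leader's first-order condition 145/2 - (1/2)q_W = 0 yields q_W = 145.
Then q_F = (145 - (1/2)·145) = 145/2.
Total output Q = 435/2, so price P = 151 - (1/2)·(435/2) = 169/4.

42.25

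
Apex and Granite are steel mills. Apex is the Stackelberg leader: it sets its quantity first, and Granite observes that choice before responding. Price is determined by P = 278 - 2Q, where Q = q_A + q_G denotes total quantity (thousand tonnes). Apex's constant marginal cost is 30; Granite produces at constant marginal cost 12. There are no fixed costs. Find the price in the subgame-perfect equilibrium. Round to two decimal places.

The follower Granite best-responds to any q_A: π_G = (278 - 2Q)q_G - 12q_G.
∂π_G/∂q_G = 266 - 2q_A - 4q_G = 0 gives the reaction function q_G = (266 - 2q_A)/4.
Apex substitutes q_G(q_A) into its own profit: π_A = q_A(278 - 2q_A - (266 - 2q_A)/2) - 30q_A = (145 - q_A)q_A - 30q_A.
Maximising: ∂π_A/∂q_A = 115 - 2q_A = 0, giving q_A = 115/2.
Then q_G = (266 - 2·(115/2))/4 = 151/4.
Total output Q = 381/4, so price P = 278 - 2·(381/4) = 175/2.

87.50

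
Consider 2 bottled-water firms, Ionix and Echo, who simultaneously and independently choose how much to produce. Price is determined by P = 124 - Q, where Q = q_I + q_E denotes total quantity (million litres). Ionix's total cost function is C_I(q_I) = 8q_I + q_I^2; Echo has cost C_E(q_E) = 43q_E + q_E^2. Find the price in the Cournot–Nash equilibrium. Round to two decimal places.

84.60

Ionix's profit: π_I = (124 - Q)q_I - (8q_I + q_I²). Setting ∂π_I/∂q_I = 0: 116 - 4q_I - (q_E) = 0.
Echo's first-order condition: 81 - 4q_E - (q_I) = 0.
Rearranging gives the reaction functions q_I = (116 - q_E)/4 and q_E = (81 - q_I)/4.
Substituting one into the other gives q_I = 383/15 and q_E = 208/15.
Total output Q = 197/5, so price P = 124 - 197/5 = 423/5.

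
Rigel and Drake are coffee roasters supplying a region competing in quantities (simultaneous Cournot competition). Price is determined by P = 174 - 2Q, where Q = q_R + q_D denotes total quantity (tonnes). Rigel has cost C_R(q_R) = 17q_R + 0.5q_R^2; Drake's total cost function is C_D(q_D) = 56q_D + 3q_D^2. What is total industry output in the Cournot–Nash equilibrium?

35

Rigel's profit: π_R = (174 - 2Q)q_R - (17q_R + (1/2)q_R²). Setting ∂π_R/∂q_R = 0: 157 - 5q_R - 2(q_D) = 0.
Drake's profit: π_D = (174 - 2Q)q_D - (56q_D + 3q_D²). Setting ∂π_D/∂q_D = 0: 118 - 10q_D - 2(q_R) = 0.
Best responses: q_R = (157 - 2q_D)/5, q_D = (118 - 2q_R)/10.
Solving the pair: q_R = 29, q_D = 6.
Total output Q = 29 + 6 = 35.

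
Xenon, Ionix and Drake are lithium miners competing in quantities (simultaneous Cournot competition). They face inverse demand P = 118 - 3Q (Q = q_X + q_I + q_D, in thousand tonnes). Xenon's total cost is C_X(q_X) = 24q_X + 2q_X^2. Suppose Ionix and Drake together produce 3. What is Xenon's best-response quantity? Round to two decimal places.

With rivals' combined output fixed at 3, Xenon's profit is π_X = (118 - 3·3 - 3q_X)q_X - (24q_X + 2q_X²) = (109 - 3q_X)q_X - (24q_X + 2q_X²).
∂π_X/∂q_X = 85 - 10q_X = 0, so q_X = 17/2.

8.50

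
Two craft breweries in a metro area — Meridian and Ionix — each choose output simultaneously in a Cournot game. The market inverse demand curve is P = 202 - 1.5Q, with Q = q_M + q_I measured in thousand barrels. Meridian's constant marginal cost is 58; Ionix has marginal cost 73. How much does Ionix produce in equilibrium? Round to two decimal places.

25.33

Meridian's profit: π_M = (202 - 1.5Q)q_M - (58q_M). Setting ∂π_M/∂q_M = 0: 144 - 3q_M - (3/2)(q_I) = 0.
Ionix's profit: π_I = (202 - 1.5Q)q_I - (73q_I). Setting ∂π_I/∂q_I = 0: 129 - 3q_I - (3/2)(q_M) = 0.
So q_M = (144 - (3/2)q_I)/3 and q_I = (129 - (3/2)q_M)/3.
Solving the pair: q_M = 106/3, q_I = 76/3.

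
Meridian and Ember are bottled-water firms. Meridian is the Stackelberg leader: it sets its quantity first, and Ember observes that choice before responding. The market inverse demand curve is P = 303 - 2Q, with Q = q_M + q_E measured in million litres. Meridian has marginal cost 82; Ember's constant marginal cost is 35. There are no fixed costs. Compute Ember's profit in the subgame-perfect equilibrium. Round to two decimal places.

The follower Ember best-responds to any q_M: π_E = (303 - 2Q)q_E - 35q_E.
∂π_E/∂q_E = 268 - 2q_M - 4q_E = 0 gives the reaction function q_E = (268 - 2q_M)/4.
The leader anticipates this reaction. Substituting into P = 303 - 2Q gives P = 169 - q_M, so π_M = (169 - q_M)q_M - 82q_M.
Leader FOC: 87 - 2q_M = 0, so q_M = 87/2.
Then q_E = (268 - 2·(87/2))/4 = 181/4.
Price P = 303 - 2·(355/4) = 251/2.
Ember's profit: (251/2 - 35)·(181/4) = 4095.1250.

4095.13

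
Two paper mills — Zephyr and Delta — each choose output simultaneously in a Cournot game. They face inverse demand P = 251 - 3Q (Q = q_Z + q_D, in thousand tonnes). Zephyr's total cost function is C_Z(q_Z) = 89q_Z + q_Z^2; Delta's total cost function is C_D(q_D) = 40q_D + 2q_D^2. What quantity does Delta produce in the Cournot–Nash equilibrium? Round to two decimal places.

16.93

Zephyr's profit: π_Z = (251 - 3Q)q_Z - (89q_Z + q_Z²). Setting ∂π_Z/∂q_Z = 0: 162 - 8q_Z - 3(q_D) = 0.
Delta's first-order condition: 211 - 10q_D - 3(q_Z) = 0.
Best responses: q_Z = (162 - 3q_D)/8, q_D = (211 - 3q_Z)/10.
Solving the pair: q_Z = 987/71, q_D = 1202/71.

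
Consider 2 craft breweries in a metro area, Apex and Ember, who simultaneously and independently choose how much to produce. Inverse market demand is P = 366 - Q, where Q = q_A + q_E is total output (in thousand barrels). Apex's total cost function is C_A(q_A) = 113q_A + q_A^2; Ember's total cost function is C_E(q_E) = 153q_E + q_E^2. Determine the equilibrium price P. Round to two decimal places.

Apex's profit: π_A = (366 - Q)q_A - (113q_A + q_A²). Setting ∂π_A/∂q_A = 0: 253 - 4q_A - (q_E) = 0.
Ember's profit: π_E = (366 - Q)q_E - (153q_E + q_E²). Setting ∂π_E/∂q_E = 0: 213 - 4q_E - (q_A) = 0.
So q_A = (253 - q_E)/4 and q_E = (213 - q_A)/4.
Solving the pair: q_A = 799/15, q_E = 599/15.
Total output Q = 466/5, so price P = 366 - 466/5 = 1364/5.

272.80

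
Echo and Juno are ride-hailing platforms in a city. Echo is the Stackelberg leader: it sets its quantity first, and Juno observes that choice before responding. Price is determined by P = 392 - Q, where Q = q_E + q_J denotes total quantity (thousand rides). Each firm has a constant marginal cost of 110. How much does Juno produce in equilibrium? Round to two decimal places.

70.50

The follower Juno best-responds to any q_E: π_J = (392 - Q)q_J - 110q_J.
∂π_J/∂q_J = 282 - q_E - 2q_J = 0 gives the reaction function q_J = (282 - q_E)/2.
The leader anticipates this reaction. Substituting into P = 392 - Q gives P = 251 - (1/2)q_E, so π_E = (251 - (1/2)q_E)q_E - 110q_E.
The leader's first-order condition 141 - q_E = 0 yields q_E = 141.
Then q_J = (282 - 141)/2 = 141/2.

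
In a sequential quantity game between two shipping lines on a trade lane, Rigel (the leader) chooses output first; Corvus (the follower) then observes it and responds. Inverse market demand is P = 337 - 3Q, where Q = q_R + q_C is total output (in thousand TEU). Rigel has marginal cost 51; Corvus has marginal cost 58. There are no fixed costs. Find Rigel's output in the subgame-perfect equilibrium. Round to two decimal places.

48.83

The follower Corvus best-responds to any q_R: π_C = (337 - 3Q)q_C - 58q_C.
Follower FOC: 279 - 3q_R - 6q_C = 0, so q_C(q_R) = (279 - 3q_R)/6.
Rigel substitutes q_C(q_R) into its own profit: π_R = q_R(337 - 3q_R - (279 - 3q_R)/2) - 51q_R = (395/2 - (3/2)q_R)q_R - 51q_R.
The leader's first-order condition 293/2 - 3q_R = 0 yields q_R = 293/6.
Then q_C = (279 - 3·(293/6))/6 = 265/12.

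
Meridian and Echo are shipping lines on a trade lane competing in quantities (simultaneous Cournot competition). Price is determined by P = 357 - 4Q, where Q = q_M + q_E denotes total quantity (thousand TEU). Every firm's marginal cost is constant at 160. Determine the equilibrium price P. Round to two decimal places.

A representative firm's profit is π_i = q_i(357 - 4Q) - 160q_i.
Setting ∂π_i/∂q_i = 0 with rivals' quantities fixed: 197 - 8q_i - 4q_j = 0.
With identical firms every q_j equals q_i, so q_j = q_i and 197 = 12q_i, giving q_i = 197/12.
Total output Q = 197/6, so price P = 357 - 4·(197/6) = 677/3.

225.67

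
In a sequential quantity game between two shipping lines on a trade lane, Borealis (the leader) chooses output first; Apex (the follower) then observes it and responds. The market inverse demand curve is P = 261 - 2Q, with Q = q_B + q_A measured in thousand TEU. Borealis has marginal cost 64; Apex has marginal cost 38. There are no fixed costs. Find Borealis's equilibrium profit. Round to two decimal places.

1827.56

The follower Apex best-responds to any q_B: π_A = (261 - 2Q)q_A - 38q_A.
∂π_A/∂q_A = 223 - 2q_B - 4q_A = 0 gives the reaction function q_A = (223 - 2q_B)/4.
Borealis substitutes q_A(q_B) into its own profit: π_B = q_B(261 - 2q_B - (223 - 2q_B)/2) - 64q_B = (299/2 - q_B)q_B - 64q_B.
The leader's first-order condition 171/2 - 2q_B = 0 yields q_B = 171/4.
Then q_A = (223 - 2·(171/4))/4 = 275/8.
Price P = 261 - 2·(617/8) = 427/4.
Borealis's profit: (427/4 - 64)·(171/4) = 1827.5625.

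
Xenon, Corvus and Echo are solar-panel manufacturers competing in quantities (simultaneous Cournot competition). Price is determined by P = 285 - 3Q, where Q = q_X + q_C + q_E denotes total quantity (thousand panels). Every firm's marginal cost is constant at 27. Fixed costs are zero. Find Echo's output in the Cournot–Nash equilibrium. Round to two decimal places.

21.50

A representative firm's profit is π_i = q_i(285 - 3Q) - 27q_i.
Setting ∂π_i/∂q_i = 0 with rivals' quantities fixed: 258 - 6q_i - 3·Σ_{j≠i} q_j = 0.
By symmetry each firm produces the same amount; substituting Σ_{j≠i} q_j = 2q_i yields q_i = 258/12 = 43/2.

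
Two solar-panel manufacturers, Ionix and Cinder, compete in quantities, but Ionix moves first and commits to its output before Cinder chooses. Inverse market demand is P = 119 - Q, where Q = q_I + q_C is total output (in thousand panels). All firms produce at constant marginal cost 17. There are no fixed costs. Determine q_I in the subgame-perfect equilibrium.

Solve by backward induction. Given q_I, the follower Cinder maximises π_C = (119 - q_I - q_C)q_C - 17q_C.
Follower FOC: 102 - q_I - 2q_C = 0, so q_C(q_I) = (102 - q_I)/2.
Ionix substitutes q_C(q_I) into its own profit: π_I = q_I(119 - q_I - (102 - q_I)/2) - 17q_I = (68 - (1/2)q_I)q_I - 17q_I.
Leader FOC: 51 - q_I = 0, so q_I = 51.
Then q_C = (102 - 51)/2 = 51/2.

51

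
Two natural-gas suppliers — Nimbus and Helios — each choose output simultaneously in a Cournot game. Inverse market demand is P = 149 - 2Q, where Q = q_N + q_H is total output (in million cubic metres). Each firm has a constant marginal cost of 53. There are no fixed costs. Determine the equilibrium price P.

85

Each firm earns π_i = (149 - 2Q)q_i - 53q_i.
First-order condition (treating rivals' output as given): 96 - 4q_i - 2q_j = 0.
With identical firms every q_j equals q_i, so q_j = q_i and 96 = 6q_i, giving q_i = 16.
Total output Q = 32, so price P = 149 - 2·32 = 85.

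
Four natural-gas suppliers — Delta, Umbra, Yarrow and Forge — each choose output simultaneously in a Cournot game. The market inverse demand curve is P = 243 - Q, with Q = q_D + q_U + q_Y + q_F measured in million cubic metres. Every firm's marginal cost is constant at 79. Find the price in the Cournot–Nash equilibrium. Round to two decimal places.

Each firm earns π_i = (243 - Q)q_i - 79q_i.
First-order condition (treating rivals' output as given): 164 - 2q_i - Σ_{j≠i} q_j = 0.
With identical firms every q_j equals q_i, so Σ_{j≠i} q_j = 3q_i and 164 = 5q_i, giving q_i = 164/5.
Total output Q = 656/5, so price P = 243 - 656/5 = 559/5.

111.80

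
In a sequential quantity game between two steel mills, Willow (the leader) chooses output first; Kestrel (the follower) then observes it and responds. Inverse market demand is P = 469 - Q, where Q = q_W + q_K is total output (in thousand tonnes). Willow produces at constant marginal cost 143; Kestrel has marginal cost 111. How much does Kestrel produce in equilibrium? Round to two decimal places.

105.50

The follower Kestrel best-responds to any q_W: π_K = (469 - Q)q_K - 111q_K.
Setting the follower's marginal profit to zero, 358 - q_W - 2q_K = 0, i.e. q_K = (358 - q_W)/2.
Willow substitutes q_K(q_W) into its own profit: π_W = q_W(469 - q_W - (358 - q_W)/2) - 143q_W = (290 - (1/2)q_W)q_W - 143q_W.
Leader FOC: 147 - q_W = 0, so q_W = 147.
Then q_K = (358 - 147)/2 = 211/2.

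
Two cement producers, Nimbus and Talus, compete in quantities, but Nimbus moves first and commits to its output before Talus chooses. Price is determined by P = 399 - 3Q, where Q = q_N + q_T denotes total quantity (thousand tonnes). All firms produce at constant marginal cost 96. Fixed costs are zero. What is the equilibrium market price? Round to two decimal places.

171.75

Solve by backward induction. Given q_N, the follower Talus maximises π_T = (399 - 3q_N - 3q_T)q_T - 96q_T.
∂π_T/∂q_T = 303 - 3q_N - 6q_T = 0 gives the reaction function q_T = (303 - 3q_N)/6.
The leader anticipates this reaction. Substituting into P = 399 - 3Q gives P = 495/2 - (3/2)q_N, so π_N = (495/2 - (3/2)q_N)q_N - 96q_N.
Maximising: ∂π_N/∂q_N = 303/2 - 3q_N = 0, giving q_N = 101/2.
Then q_T = (303 - 3·(101/2))/6 = 101/4.
Total output Q = 303/4, so price P = 399 - 3·(303/4) = 687/4.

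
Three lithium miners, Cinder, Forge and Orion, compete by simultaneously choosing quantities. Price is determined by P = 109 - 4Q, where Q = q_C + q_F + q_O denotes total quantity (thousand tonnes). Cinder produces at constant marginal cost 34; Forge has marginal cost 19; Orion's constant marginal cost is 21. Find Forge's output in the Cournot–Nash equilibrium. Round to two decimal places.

Cinder's profit: π_C = (109 - 4Q)q_C - (34q_C). Setting ∂π_C/∂q_C = 0: 75 - 8q_C - 4(q_F + q_O) = 0.
Forge's first-order condition: 90 - 8q_F - 4(q_C + q_O) = 0.
Orion's first-order condition: 88 - 8q_O - 4(q_C + q_F) = 0.
Adding the 3 first-order conditions: 253 − 16Q = 0, so Q = 253/16.
Back-substituting: q_C = (75 − 253/4)/4 = 47/16, q_F = (90 − 253/4)/4 = 107/16, q_O = (88 − 253/4)/4 = 99/16.

6.69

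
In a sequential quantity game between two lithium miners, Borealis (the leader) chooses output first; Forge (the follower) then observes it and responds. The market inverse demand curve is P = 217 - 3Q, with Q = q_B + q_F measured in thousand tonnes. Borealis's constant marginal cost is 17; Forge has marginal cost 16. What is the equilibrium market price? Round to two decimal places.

Solve by backward induction. Given q_B, the follower Forge maximises π_F = (217 - 3q_B - 3q_F)q_F - 16q_F.
∂π_F/∂q_F = 201 - 3q_B - 6q_F = 0 gives the reaction function q_F = (201 - 3q_B)/6.
Borealis substitutes q_F(q_B) into its own profit: π_B = q_B(217 - 3q_B - (201 - 3q_B)/2) - 17q_B = (233/2 - (3/2)q_B)q_B - 17q_B.
The leader's first-order condition 199/2 - 3q_B = 0 yields q_B = 199/6.
Then q_F = (201 - 3·(199/6))/6 = 203/12.
Total output Q = 601/12, so price P = 217 - 3·(601/12) = 267/4.

66.75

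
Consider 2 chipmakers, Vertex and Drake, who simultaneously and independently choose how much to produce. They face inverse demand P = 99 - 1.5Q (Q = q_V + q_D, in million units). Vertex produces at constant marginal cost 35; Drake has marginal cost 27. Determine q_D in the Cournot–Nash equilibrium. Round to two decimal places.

Vertex's profit: π_V = (99 - 1.5Q)q_V - (35q_V). Setting ∂π_V/∂q_V = 0: 64 - 3q_V - (3/2)(q_D) = 0.
Drake's profit: π_D = (99 - 1.5Q)q_D - (27q_D). Setting ∂π_D/∂q_D = 0: 72 - 3q_D - (3/2)(q_V) = 0.
So q_V = (64 - (3/2)q_D)/3 and q_D = (72 - (3/2)q_V)/3.
Solving the pair: q_V = 112/9, q_D = 160/9.

17.78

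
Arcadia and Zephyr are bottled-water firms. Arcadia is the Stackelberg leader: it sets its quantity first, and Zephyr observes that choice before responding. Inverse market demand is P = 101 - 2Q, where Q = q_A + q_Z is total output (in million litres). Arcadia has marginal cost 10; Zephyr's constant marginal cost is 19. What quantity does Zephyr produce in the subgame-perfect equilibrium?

The follower Zephyr best-responds to any q_A: π_Z = (101 - 2Q)q_Z - 19q_Z.
Setting the follower's marginal profit to zero, 82 - 2q_A - 4q_Z = 0, i.e. q_Z = (82 - 2q_A)/4.
The leader anticipates this reaction. Substituting into P = 101 - 2Q gives P = 60 - q_A, so π_A = (60 - q_A)q_A - 10q_A.
Leader FOC: 50 - 2q_A = 0, so q_A = 25.
Then q_Z = (82 - 2·25)/4 = 8.

8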